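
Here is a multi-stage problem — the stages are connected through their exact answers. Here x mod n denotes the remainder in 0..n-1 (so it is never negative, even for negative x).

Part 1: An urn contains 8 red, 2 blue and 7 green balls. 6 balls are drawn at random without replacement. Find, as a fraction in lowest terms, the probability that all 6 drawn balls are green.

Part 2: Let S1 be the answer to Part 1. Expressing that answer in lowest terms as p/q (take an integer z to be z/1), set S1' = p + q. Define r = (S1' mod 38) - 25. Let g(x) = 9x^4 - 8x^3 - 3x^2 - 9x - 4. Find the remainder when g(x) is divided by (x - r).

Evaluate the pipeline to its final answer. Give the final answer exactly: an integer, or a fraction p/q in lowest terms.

2800

Part 1: total draws C(17,6) = 12376; favorable C(7,6) = 7; P = 1/1768; answer 1/1768
Part 2: S1 = 1/1768; threaded value p + q = 1769; r = -4; remainder = value at the root: 9*(-4)^4 - 8*(-4)^3 - 3*(-4)^2 - 9*(-4)^1 - 4 = (2304) + (512) + (-48) + (36) + (-4) = 2800; answer 2800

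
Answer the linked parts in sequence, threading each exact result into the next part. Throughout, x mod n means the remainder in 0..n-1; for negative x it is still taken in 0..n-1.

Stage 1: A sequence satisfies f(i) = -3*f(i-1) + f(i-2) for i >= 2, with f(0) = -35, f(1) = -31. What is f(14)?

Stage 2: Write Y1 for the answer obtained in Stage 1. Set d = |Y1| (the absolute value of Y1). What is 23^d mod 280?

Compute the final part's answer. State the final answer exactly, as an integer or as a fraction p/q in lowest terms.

Stage 1: f(2) = -3*(-31) + 1*(-35) = 58; iterating: f(2)=58, f(3)=-205, f(4)=673, f(5)=-2224, f(6)=7345, f(7)=-24259, f(8)=80122, f(9)=-264625, f(10)=873997, f(11)=-2886616, f(12)=9533845, f(13)=-31488151, f(14)=103998298; answer 103998298
Stage 2: Y1 = 103998298; d = 103998298; squarings mod 280: 23^1=23, 23^2=249, 23^4=121, 23^8=81, 23^16=121, 23^32=81, 23^64=121, 23^128=81, 23^256=121, 23^512=81, 23^1024=121, 23^2048=81, 23^4096=121, 23^8192=81, 23^16384=121, 23^32768=81, 23^65536=121, 23^131072=81, 23^262144=121, 23^524288=81, 23^1048576=121, 23^2097152=81, 23^4194304=121, 23^8388608=81, 23^16777216=121, 23^33554432=81, 23^67108864=121; 23^103998298 = 23^2 * 23^8 * 23^16 * 23^64 * 23^256 * 23^512 * 23^8192 * 23^16384 * 23^32768 * 23^131072 * 23^1048576 * 23^2097152 * 23^33554432 * 23^67108864 = 9 (mod 280); answer 9

9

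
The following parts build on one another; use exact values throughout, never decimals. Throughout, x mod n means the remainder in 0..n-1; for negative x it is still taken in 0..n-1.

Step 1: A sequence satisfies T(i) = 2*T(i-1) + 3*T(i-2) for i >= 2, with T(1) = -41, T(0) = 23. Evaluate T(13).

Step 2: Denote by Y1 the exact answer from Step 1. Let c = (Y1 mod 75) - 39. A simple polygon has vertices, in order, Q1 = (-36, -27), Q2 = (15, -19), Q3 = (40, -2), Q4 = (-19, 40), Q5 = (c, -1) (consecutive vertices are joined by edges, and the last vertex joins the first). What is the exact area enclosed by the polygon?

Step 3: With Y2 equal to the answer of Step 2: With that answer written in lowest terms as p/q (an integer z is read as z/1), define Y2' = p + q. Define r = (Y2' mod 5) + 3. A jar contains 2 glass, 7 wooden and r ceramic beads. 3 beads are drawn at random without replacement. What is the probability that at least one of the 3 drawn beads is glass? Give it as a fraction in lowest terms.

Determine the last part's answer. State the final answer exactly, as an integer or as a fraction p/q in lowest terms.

Step 1: T(2) = 2*(-41) + 3*(23) = -13; iterating: T(2)=-13, T(3)=-149, T(4)=-337, T(5)=-1121, T(6)=-3253, T(7)=-9869, T(8)=-29497, T(9)=-88601, T(10)=-265693, T(11)=-797189, T(12)=-2391457, T(13)=-7174481; answer -7174481
Step 2: Y1 = -7174481; c = -20; cross terms: (-36*-19 - 15*-27)=1089, (15*-2 - 40*-19)=730, (40*40 - -19*-2)=1562, (-19*-1 - -20*40)=819, (-20*-27 - -36*-1)=504; twice the area = |4704| = 4704; area = 2352; answer 2352
Step 3: Y2 = 2352; threaded value p + q = 2353; r = 6; total draws C(15,3) = 455; complement C(13,3) = 286; favorable 455 - 286 = 169; P = 13/35; answer 13/35

13/35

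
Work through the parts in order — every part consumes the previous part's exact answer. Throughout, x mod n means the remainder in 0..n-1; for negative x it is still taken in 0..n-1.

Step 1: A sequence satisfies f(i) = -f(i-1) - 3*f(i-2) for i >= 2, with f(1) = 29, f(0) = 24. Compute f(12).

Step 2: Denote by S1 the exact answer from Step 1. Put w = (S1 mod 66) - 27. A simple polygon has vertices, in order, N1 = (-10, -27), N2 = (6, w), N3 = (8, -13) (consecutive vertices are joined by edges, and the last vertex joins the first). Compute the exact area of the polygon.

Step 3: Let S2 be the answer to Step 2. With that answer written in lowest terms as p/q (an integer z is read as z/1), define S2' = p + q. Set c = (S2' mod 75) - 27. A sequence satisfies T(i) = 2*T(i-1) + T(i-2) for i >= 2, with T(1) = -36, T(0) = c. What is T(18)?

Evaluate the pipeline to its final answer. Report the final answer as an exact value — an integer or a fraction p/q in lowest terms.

Step 1: f(2) = -1*(29) - 3*(24) = -101; iterating: f(2)=-101, f(3)=14, f(4)=289, f(5)=-331, f(6)=-536, f(7)=1529, f(8)=79, f(9)=-4666, f(10)=4429, f(11)=9569, f(12)=-22856; answer -22856
Step 2: S1 = -22856; w = 19; cross terms: (-10*19 - 6*-27)=-28, (6*-13 - 8*19)=-230, (8*-27 - -10*-13)=-346; twice the area = |-604| = 604; area = 302; answer 302
Step 3: S2 = 302; threaded value p + q = 303; c = -24; T(2) = 2*(-36) + 1*(-24) = -96; iterating: T(2)=-96, T(3)=-228, T(4)=-552, T(5)=-1332, T(6)=-3216, T(7)=-7764, T(8)=-18744, T(9)=-45252, T(10)=-109248, T(11)=-263748, T(12)=-636744, T(13)=-1537236, T(14)=-3711216, T(15)=-8959668, T(16)=-21630552, T(17)=-52220772, T(18)=-126072096; answer -126072096

-126072096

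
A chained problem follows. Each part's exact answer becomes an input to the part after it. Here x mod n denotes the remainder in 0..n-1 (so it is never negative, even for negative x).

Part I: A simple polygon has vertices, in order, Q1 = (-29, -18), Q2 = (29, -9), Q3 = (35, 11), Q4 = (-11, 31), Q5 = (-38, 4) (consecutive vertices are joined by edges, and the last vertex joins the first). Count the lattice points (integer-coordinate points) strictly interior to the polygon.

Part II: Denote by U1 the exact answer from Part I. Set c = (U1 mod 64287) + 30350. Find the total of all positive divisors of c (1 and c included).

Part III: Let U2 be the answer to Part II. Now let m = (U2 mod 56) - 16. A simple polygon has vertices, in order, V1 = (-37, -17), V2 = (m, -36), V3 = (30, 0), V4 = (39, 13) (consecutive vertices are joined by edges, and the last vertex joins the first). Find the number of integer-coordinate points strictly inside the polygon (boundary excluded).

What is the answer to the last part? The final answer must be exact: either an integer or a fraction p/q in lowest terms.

Part I: cross terms: (-29*-9 - 29*-18)=783, (29*11 - 35*-9)=634, (35*31 - -11*11)=1206, (-11*4 - -38*31)=1134, (-38*-18 - -29*4)=800; twice the area = |4557| = 4557; area = 4557/2; boundary points = 1 + 2 + 2 + 27 + 1 = 33; strictly interior points = area - boundary/2 + 1 = 2263; answer 2263
Part II: U1 = 2263; c = 32613; 32613 = 3 * 7 * 1553; sigma = (1 + 3) * (1 + 7) * (1 + 1553) = 4 * 8 * 1554 = 49728; answer 49728
Part III: U2 = 49728; m = -16; cross terms: (-37*-36 - -16*-17)=1060, (-16*0 - 30*-36)=1080, (30*13 - 39*0)=390, (39*-17 - -37*13)=-182; twice the area = |2348| = 2348; area = 1174; boundary points = 1 + 2 + 1 + 2 = 6; strictly interior points = area - boundary/2 + 1 = 1172; answer 1172

1172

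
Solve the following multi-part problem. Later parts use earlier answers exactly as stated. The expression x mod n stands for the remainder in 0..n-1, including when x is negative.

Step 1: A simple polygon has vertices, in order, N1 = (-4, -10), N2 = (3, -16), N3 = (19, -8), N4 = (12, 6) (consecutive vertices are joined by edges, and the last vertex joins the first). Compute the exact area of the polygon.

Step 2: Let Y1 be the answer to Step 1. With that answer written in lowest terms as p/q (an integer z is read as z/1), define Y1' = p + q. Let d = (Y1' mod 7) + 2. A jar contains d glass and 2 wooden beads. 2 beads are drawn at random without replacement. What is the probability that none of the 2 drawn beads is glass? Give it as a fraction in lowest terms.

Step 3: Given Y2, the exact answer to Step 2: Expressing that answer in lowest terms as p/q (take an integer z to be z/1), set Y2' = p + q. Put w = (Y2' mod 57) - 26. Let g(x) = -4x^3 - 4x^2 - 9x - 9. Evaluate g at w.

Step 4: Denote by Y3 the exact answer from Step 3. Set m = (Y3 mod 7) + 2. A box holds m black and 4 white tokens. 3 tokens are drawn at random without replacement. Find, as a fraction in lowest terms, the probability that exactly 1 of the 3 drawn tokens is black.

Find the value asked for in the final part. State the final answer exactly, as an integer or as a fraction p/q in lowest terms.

Step 1: cross terms: (-4*-16 - 3*-10)=94, (3*-8 - 19*-16)=280, (19*6 - 12*-8)=210, (12*-10 - -4*6)=-96; twice the area = |488| = 488; area = 244; answer 244
Step 2: Y1 = 244; threaded value p + q = 245; d = 2; total draws C(4,2) = 6; favorable C(2,2) = 1; P = 1/6; answer 1/6
Step 3: Y2 = 1/6; threaded value p + q = 7; w = -19; -4*(-19)^3 - 4*(-19)^2 - 9*(-19)^1 - 9 = (27436) + (-1444) + (171) + (-9) = 26154; answer 26154
Step 4: Y3 = 26154; m = 4; total draws C(8,3) = 56; favorable C(4,1)*C(4,2) = 24; P = 3/7; answer 3/7

3/7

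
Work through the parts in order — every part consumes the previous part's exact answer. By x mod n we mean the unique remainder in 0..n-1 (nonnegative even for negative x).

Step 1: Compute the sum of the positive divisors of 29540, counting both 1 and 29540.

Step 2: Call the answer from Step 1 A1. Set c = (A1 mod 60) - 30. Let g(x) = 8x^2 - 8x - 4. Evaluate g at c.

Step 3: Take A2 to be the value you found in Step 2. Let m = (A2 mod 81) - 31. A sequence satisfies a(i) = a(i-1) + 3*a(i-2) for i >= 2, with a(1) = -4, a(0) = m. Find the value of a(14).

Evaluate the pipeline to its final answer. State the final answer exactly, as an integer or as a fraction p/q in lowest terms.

Step 1: 29540 = 2^2 * 5 * 7 * 211; sigma = (1 + 2 + 4) * (1 + 5) * (1 + 7) * (1 + 211) = 7 * 6 * 8 * 212 = 71232; answer 71232
Step 2: A1 = 71232; c = -18; 8*(-18)^2 - 8*(-18)^1 - 4 = (2592) + (144) + (-4) = 2732; answer 2732
Step 3: A2 = 2732; m = 28; a(2) = 1*(-4) + 3*(28) = 80; iterating: a(2)=80, a(3)=68, a(4)=308, a(5)=512, a(6)=1436, a(7)=2972, a(8)=7280, a(9)=16196, a(10)=38036, a(11)=86624, a(12)=200732, a(13)=460604, a(14)=1062800; answer 1062800

1062800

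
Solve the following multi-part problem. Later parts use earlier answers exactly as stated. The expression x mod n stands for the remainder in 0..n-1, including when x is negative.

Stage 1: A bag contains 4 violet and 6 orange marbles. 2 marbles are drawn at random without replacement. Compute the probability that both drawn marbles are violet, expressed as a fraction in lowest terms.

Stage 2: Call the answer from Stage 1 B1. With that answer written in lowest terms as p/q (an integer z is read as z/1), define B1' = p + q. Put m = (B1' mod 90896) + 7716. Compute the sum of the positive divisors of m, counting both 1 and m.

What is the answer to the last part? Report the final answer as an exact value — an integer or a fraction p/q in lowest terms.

Stage 1: total draws C(10,2) = 45; favorable C(4,2) = 6; P = 2/15; answer 2/15
Stage 2: B1 = 2/15; threaded value p + q = 17; m = 7733; 7733 = 11 * 19 * 37; sigma = (1 + 11) * (1 + 19) * (1 + 37) = 12 * 20 * 38 = 9120; answer 9120

9120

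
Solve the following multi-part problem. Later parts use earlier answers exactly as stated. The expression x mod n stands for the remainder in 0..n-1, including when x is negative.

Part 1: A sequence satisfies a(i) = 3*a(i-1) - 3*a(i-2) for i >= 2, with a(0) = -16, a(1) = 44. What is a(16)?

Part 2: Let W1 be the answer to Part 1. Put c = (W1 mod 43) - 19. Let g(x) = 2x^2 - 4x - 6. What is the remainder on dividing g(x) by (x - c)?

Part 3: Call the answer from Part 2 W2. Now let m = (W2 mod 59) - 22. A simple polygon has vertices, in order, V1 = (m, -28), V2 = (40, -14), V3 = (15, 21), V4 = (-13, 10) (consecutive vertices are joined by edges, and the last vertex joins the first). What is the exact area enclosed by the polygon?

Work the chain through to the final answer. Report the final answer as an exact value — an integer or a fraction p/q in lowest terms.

2429/2

Part 1: a(2) = 3*(44) - 3*(-16) = 180; iterating: a(2)=180, a(3)=408, a(4)=684, a(5)=828, a(6)=432, a(7)=-1188, a(8)=-4860, a(9)=-11016, a(10)=-18468, a(11)=-22356, a(12)=-11664, a(13)=32076, a(14)=131220, a(15)=297432, a(16)=498636; answer 498636
Part 2: W1 = 498636; c = -11; remainder = value at the root: 2*(-11)^2 - 4*(-11)^1 - 6 = (242) + (44) + (-6) = 280; answer 280
Part 3: W2 = 280; m = 22; cross terms: (22*-14 - 40*-28)=812, (40*21 - 15*-14)=1050, (15*10 - -13*21)=423, (-13*-28 - 22*10)=144; twice the area = |2429| = 2429; area = 2429/2; answer 2429/2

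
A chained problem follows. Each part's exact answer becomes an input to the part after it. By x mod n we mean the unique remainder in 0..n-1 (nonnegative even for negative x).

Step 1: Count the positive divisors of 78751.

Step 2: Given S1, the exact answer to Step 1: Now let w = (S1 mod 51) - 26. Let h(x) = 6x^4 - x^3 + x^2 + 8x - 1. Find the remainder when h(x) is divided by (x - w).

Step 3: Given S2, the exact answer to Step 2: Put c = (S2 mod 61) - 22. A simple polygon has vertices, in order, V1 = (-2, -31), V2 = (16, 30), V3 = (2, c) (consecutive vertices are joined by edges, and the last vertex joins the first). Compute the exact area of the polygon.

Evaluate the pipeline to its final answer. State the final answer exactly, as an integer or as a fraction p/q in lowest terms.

Step 1: 78751 = 61 * 1291; number of divisors = (1+1) * (1+1) = 4; answer 4
Step 2: S1 = 4; w = -22; remainder = value at the root: 6*(-22)^4 - 1*(-22)^3 + 1*(-22)^2 + 8*(-22)^1 - 1 = (1405536) + (10648) + (484) + (-176) + (-1) = 1416491; answer 1416491
Step 3: S2 = 1416491; c = -12; cross terms: (-2*30 - 16*-31)=436, (16*-12 - 2*30)=-252, (2*-31 - -2*-12)=-86; twice the area = |98| = 98; area = 49; answer 49

49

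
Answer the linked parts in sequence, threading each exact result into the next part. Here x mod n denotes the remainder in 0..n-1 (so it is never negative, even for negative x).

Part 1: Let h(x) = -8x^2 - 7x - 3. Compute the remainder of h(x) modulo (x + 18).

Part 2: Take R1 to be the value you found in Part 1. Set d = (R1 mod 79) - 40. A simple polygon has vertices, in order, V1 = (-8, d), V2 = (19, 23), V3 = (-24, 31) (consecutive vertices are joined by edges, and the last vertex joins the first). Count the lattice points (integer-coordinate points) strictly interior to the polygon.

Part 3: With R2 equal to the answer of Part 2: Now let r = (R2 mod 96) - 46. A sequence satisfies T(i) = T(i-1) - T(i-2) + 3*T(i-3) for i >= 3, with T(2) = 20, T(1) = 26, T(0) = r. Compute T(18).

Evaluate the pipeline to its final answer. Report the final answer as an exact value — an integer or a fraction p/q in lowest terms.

Part 1: remainder = value at the root: -8*(-18)^2 - 7*(-18)^1 - 3 = (-2592) + (126) + (-3) = -2469; answer -2469
Part 2: R1 = -2469; d = 19; cross terms: (-8*23 - 19*19)=-545, (19*31 - -24*23)=1141, (-24*19 - -8*31)=-208; twice the area = |388| = 388; area = 194; boundary points = 1 + 1 + 4 = 6; strictly interior points = area - boundary/2 + 1 = 192; answer 192
Part 3: R2 = 192; r = -46; T(3) = 1*(20) - 1*(26) + 3*(-46) = -144; iterating: T(3)=-144, T(4)=-86, T(5)=118, T(6)=-228, T(7)=-604, T(8)=-22, T(9)=-102, T(10)=-1892, T(11)=-1856, T(12)=-270, T(13)=-4090, T(14)=-9388, T(15)=-6108, T(16)=-8990, T(17)=-31046, T(18)=-40380; answer -40380

-40380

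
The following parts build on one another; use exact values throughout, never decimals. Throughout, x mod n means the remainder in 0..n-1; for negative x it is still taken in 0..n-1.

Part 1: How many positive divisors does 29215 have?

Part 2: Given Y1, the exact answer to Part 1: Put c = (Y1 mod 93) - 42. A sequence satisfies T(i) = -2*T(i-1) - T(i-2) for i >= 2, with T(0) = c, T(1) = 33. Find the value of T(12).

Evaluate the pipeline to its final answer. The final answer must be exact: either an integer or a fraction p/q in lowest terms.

22

Part 1: 29215 = 5 * 5843; number of divisors = (1+1) * (1+1) = 4; answer 4
Part 2: Y1 = 4; c = -38; T(2) = -2*(33) - 1*(-38) = -28; iterating: T(2)=-28, T(3)=23, T(4)=-18, T(5)=13, T(6)=-8, T(7)=3, T(8)=2, T(9)=-7, T(10)=12, T(11)=-17, T(12)=22; answer 22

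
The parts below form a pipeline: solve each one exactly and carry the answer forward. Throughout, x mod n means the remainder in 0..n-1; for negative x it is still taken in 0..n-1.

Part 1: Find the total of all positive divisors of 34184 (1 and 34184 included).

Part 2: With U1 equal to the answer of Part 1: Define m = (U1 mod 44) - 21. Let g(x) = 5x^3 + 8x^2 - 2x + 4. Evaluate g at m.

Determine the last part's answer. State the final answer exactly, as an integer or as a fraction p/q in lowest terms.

-31365

Part 1: 34184 = 2^3 * 4273; sigma = (1 + 2 + 4 + 8) * (1 + 4273) = 15 * 4274 = 64110; answer 64110
Part 2: U1 = 64110; m = -19; 5*(-19)^3 + 8*(-19)^2 - 2*(-19)^1 + 4 = (-34295) + (2888) + (38) + (4) = -31365; answer -31365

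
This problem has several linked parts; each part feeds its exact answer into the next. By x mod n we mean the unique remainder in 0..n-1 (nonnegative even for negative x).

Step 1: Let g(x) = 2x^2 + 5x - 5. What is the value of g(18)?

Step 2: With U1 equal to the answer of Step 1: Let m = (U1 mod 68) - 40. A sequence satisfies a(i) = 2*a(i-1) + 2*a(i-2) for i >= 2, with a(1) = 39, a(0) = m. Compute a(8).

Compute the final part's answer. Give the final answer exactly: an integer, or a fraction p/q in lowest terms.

Step 1: 2*(18)^2 + 5*(18)^1 - 5 = (648) + (90) + (-5) = 733; answer 733
Step 2: U1 = 733; m = 13; a(2) = 2*(39) + 2*(13) = 104; iterating: a(2)=104, a(3)=286, a(4)=780, a(5)=2132, a(6)=5824, a(7)=15912, a(8)=43472; answer 43472

43472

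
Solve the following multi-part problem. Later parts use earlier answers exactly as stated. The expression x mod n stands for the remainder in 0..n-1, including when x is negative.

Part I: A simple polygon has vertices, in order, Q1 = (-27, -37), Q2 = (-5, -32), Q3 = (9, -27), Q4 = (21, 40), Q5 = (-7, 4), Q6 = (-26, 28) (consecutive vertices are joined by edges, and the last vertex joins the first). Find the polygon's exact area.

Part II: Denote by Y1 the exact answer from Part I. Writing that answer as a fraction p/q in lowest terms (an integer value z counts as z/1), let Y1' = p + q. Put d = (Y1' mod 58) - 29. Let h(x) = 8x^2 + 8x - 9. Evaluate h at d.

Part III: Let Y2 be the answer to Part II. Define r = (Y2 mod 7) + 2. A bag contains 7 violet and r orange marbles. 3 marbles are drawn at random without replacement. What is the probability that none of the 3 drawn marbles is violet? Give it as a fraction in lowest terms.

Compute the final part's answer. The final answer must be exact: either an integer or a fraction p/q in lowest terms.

10/143

Part I: cross terms: (-27*-32 - -5*-37)=679, (-5*-27 - 9*-32)=423, (9*40 - 21*-27)=927, (21*4 - -7*40)=364, (-7*28 - -26*4)=-92, (-26*-37 - -27*28)=1718; twice the area = |4019| = 4019; area = 4019/2; answer 4019/2
Part II: Y1 = 4019/2; threaded value p + q = 4021; d = -10; 8*(-10)^2 + 8*(-10)^1 - 9 = (800) + (-80) + (-9) = 711; answer 711
Part III: Y2 = 711; r = 6; total draws C(13,3) = 286; favorable C(6,3) = 20; P = 10/143; answer 10/143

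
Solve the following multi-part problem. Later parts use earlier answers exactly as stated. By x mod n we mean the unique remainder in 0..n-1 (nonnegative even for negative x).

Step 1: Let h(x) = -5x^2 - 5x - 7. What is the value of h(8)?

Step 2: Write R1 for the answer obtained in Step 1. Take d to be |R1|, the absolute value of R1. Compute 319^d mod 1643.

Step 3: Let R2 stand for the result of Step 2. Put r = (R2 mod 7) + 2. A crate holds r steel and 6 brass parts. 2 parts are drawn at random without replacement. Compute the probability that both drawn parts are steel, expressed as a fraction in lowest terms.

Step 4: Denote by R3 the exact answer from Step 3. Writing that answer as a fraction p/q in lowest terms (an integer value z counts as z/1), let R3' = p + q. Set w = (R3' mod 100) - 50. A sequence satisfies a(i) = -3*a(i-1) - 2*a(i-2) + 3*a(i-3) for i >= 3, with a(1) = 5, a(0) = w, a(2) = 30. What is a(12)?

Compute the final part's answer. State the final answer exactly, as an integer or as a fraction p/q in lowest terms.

-165840

Step 1: -5*(8)^2 - 5*(8)^1 - 7 = (-320) + (-40) + (-7) = -367; answer -367
Step 2: R1 = -367; d = 367; squarings mod 1643: 319^1=319, 319^2=1538, 319^4=1167, 319^8=1485, 319^16=319, 319^32=1538, 319^64=1167, 319^128=1485, 319^256=319; 319^367 = 319^1 * 319^2 * 319^4 * 319^8 * 319^32 * 319^64 * 319^256 = 1591 (mod 1643); answer 1591
Step 3: R2 = 1591; r = 4; total draws C(10,2) = 45; favorable C(4,2) = 6; P = 2/15; answer 2/15
Step 4: R3 = 2/15; threaded value p + q = 17; w = -33; a(3) = -3*(30) - 2*(5) + 3*(-33) = -199; iterating: a(3)=-199, a(4)=552, a(5)=-1168, a(6)=1803, a(7)=-1417, a(8)=-2859, a(9)=16820, a(10)=-48993, a(11)=104762, a(12)=-165840; answer -165840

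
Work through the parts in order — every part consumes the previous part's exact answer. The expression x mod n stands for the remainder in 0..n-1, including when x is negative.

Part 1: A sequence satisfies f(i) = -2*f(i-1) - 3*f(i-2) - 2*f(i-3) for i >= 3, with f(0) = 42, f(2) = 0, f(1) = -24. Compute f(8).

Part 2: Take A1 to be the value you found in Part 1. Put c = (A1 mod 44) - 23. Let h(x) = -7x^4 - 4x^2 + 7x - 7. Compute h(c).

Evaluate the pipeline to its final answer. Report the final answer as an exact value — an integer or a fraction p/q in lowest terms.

Part 1: f(3) = -2*(0) - 3*(-24) - 2*(42) = -12; iterating: f(3)=-12, f(4)=72, f(5)=-108, f(6)=24, f(7)=132, f(8)=-120; answer -120
Part 2: A1 = -120; c = -11; -7*(-11)^4 - 4*(-11)^2 + 7*(-11)^1 - 7 = (-102487) + (-484) + (-77) + (-7) = -103055; answer -103055

-103055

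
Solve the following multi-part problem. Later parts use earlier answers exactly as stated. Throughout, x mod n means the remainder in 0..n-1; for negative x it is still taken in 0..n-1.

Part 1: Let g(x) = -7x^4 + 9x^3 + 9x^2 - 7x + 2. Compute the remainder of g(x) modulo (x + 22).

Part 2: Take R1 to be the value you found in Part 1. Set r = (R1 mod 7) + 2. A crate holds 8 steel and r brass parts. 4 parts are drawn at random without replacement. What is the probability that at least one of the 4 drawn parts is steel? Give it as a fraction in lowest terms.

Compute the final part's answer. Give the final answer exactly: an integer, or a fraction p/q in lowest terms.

494/495

Part 1: remainder = value at the root: -7*(-22)^4 + 9*(-22)^3 + 9*(-22)^2 - 7*(-22)^1 + 2 = (-1639792) + (-95832) + (4356) + (154) + (2) = -1731112; answer -1731112
Part 2: R1 = -1731112; r = 4; total draws C(12,4) = 495; complement C(4,4) = 1; favorable 495 - 1 = 494; P = 494/495; answer 494/495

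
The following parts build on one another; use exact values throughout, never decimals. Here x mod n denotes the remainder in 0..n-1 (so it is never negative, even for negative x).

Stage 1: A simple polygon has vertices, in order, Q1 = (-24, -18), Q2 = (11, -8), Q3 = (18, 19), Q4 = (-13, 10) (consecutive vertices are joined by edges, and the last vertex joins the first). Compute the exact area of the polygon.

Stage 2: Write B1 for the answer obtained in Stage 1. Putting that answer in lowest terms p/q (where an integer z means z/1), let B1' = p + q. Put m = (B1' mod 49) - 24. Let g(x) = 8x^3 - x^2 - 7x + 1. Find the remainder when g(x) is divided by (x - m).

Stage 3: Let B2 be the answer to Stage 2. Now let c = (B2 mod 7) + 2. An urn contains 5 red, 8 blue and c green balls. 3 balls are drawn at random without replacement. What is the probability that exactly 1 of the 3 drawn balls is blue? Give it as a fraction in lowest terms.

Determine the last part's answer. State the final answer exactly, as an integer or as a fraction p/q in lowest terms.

Stage 1: cross terms: (-24*-8 - 11*-18)=390, (11*19 - 18*-8)=353, (18*10 - -13*19)=427, (-13*-18 - -24*10)=474; twice the area = |1644| = 1644; area = 822; answer 822
Stage 2: B1 = 822; threaded value p + q = 823; m = 15; remainder = value at the root: 8*(15)^3 - 1*(15)^2 - 7*(15)^1 + 1 = (27000) + (-225) + (-105) + (1) = 26671; answer 26671
Stage 3: B2 = 26671; c = 3; total draws C(16,3) = 560; favorable C(8,1)*C(8,2) = 224; P = 2/5; answer 2/5

2/5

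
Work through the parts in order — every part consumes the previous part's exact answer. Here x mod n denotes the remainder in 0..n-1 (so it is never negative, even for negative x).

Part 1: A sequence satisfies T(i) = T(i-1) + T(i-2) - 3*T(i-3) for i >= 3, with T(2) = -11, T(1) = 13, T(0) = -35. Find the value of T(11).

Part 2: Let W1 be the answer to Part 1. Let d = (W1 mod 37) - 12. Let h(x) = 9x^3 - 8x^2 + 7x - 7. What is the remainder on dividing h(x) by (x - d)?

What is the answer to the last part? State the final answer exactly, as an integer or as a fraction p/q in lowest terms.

Part 1: T(3) = 1*(-11) + 1*(13) - 3*(-35) = 107; iterating: T(3)=107, T(4)=57, T(5)=197, T(6)=-67, T(7)=-41, T(8)=-699, T(9)=-539, T(10)=-1115, T(11)=443; answer 443
Part 2: W1 = 443; d = 24; remainder = value at the root: 9*(24)^3 - 8*(24)^2 + 7*(24)^1 - 7 = (124416) + (-4608) + (168) + (-7) = 119969; answer 119969

119969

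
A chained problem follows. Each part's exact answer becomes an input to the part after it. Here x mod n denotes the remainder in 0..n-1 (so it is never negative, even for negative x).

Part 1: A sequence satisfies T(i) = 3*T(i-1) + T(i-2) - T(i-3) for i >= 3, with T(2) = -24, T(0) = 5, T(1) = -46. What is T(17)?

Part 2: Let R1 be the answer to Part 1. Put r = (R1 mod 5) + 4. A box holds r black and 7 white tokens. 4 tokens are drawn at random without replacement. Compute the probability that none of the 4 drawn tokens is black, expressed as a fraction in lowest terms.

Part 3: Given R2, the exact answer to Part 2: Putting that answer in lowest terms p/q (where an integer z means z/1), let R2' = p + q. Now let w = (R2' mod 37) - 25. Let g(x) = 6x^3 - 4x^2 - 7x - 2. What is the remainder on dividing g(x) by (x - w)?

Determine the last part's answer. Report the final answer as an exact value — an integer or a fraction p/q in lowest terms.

Part 1: T(3) = 3*(-24) + 1*(-46) - 1*(5) = -123; iterating: T(3)=-123, T(4)=-347, T(5)=-1140, T(6)=-3644, T(7)=-11725, T(8)=-37679, T(9)=-121118, T(10)=-389308, T(11)=-1251363, T(12)=-4022279, T(13)=-12928892, T(14)=-41557592, T(15)=-133579389, T(16)=-429366867, T(17)=-1380122398; answer -1380122398
Part 2: R1 = -1380122398; r = 6; total draws C(13,4) = 715; favorable C(7,4) = 35; P = 7/143; answer 7/143
Part 3: R2 = 7/143; threaded value p + q = 150; w = -23; remainder = value at the root: 6*(-23)^3 - 4*(-23)^2 - 7*(-23)^1 - 2 = (-73002) + (-2116) + (161) + (-2) = -74959; answer -74959

-74959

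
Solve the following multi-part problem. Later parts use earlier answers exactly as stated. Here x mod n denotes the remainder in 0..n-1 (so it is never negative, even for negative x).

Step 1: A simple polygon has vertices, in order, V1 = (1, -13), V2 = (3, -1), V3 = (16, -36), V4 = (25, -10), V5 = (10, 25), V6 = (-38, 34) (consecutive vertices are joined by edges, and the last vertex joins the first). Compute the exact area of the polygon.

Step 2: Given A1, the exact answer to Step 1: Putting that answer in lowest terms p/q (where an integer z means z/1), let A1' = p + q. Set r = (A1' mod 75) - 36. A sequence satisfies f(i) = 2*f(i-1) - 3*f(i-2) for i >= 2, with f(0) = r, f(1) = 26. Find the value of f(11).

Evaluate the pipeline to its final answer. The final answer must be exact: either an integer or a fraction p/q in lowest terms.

-8356

Step 1: cross terms: (1*-1 - 3*-13)=38, (3*-36 - 16*-1)=-92, (16*-10 - 25*-36)=740, (25*25 - 10*-10)=725, (10*34 - -38*25)=1290, (-38*-13 - 1*34)=460; twice the area = |3161| = 3161; area = 3161/2; answer 3161/2
Step 2: A1 = 3161/2; threaded value p + q = 3163; r = -23; f(2) = 2*(26) - 3*(-23) = 121; iterating: f(2)=121, f(3)=164, f(4)=-35, f(5)=-562, f(6)=-1019, f(7)=-352, f(8)=2353, f(9)=5762, f(10)=4465, f(11)=-8356; answer -8356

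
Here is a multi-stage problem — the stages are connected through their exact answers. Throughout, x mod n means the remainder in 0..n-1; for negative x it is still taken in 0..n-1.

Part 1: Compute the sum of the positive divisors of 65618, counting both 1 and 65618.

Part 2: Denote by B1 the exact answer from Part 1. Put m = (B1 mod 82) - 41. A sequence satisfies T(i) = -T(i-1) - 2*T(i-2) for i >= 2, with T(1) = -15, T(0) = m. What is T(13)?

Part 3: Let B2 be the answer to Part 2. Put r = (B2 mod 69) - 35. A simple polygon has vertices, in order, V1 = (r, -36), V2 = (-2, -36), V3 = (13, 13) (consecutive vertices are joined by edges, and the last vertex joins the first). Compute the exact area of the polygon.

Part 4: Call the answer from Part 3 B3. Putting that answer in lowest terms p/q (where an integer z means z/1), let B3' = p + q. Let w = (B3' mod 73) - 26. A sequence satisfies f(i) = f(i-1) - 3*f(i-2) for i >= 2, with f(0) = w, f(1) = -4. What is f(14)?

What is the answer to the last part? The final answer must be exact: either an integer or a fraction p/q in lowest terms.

-33421

Part 1: 65618 = 2 * 7 * 43 * 109; sigma = (1 + 2) * (1 + 7) * (1 + 43) * (1 + 109) = 3 * 8 * 44 * 110 = 116160; answer 116160
Part 2: B1 = 116160; m = 7; T(2) = -1*(-15) - 2*(7) = 1; iterating: T(2)=1, T(3)=29, T(4)=-31, T(5)=-27, T(6)=89, T(7)=-35, T(8)=-143, T(9)=213, T(10)=73, T(11)=-499, T(12)=353, T(13)=645; answer 645
Part 3: B2 = 645; r = -11; cross terms: (-11*-36 - -2*-36)=324, (-2*13 - 13*-36)=442, (13*-36 - -11*13)=-325; twice the area = |441| = 441; area = 441/2; answer 441/2
Part 4: B3 = 441/2; threaded value p + q = 443; w = -21; f(2) = 1*(-4) - 3*(-21) = 59; iterating: f(2)=59, f(3)=71, f(4)=-106, f(5)=-319, f(6)=-1, f(7)=956, f(8)=959, f(9)=-1909, f(10)=-4786, f(11)=941, f(12)=15299, f(13)=12476, f(14)=-33421; answer -33421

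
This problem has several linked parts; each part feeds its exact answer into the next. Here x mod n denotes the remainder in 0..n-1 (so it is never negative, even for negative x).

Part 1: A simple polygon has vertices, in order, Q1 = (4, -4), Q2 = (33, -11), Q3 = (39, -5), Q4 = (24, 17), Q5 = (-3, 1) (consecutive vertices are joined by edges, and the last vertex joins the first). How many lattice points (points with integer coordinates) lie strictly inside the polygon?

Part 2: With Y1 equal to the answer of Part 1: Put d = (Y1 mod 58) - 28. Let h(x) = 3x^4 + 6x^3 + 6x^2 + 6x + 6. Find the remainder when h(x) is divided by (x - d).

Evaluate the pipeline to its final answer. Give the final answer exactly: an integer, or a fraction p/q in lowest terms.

Part 1: cross terms: (4*-11 - 33*-4)=88, (33*-5 - 39*-11)=264, (39*17 - 24*-5)=783, (24*1 - -3*17)=75, (-3*-4 - 4*1)=8; twice the area = |1218| = 1218; area = 609; boundary points = 1 + 6 + 1 + 1 + 1 = 10; strictly interior points = area - boundary/2 + 1 = 605; answer 605
Part 2: Y1 = 605; d = -3; remainder = value at the root: 3*(-3)^4 + 6*(-3)^3 + 6*(-3)^2 + 6*(-3)^1 + 6 = (243) + (-162) + (54) + (-18) + (6) = 123; answer 123

123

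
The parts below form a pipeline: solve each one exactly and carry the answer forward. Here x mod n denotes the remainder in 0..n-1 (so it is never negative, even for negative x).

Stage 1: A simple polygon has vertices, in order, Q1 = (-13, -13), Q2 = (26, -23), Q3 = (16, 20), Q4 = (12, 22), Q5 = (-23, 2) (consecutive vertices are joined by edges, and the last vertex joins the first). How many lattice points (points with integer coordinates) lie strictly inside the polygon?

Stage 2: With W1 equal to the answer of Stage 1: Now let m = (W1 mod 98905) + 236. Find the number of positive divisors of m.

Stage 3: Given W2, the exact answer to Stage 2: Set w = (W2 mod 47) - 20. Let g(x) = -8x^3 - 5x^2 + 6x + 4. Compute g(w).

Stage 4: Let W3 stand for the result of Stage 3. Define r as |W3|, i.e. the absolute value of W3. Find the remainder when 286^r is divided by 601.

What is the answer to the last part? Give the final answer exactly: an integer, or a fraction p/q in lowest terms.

Stage 1: cross terms: (-13*-23 - 26*-13)=637, (26*20 - 16*-23)=888, (16*22 - 12*20)=112, (12*2 - -23*22)=530, (-23*-13 - -13*2)=325; twice the area = |2492| = 2492; area = 1246; boundary points = 1 + 1 + 2 + 5 + 5 = 14; strictly interior points = area - boundary/2 + 1 = 1240; answer 1240
Stage 2: W1 = 1240; m = 1476; 1476 = 2^2 * 3^2 * 41; number of divisors = (2+1) * (2+1) * (1+1) = 18; answer 18
Stage 3: W2 = 18; w = -2; -8*(-2)^3 - 5*(-2)^2 + 6*(-2)^1 + 4 = (64) + (-20) + (-12) + (4) = 36; answer 36
Stage 4: W3 = 36; r = 36; squarings mod 601: 286^1=286, 286^2=60, 286^4=595, 286^8=36, 286^16=94, 286^32=422; 286^36 = 286^4 * 286^32 = 473 (mod 601); answer 473

473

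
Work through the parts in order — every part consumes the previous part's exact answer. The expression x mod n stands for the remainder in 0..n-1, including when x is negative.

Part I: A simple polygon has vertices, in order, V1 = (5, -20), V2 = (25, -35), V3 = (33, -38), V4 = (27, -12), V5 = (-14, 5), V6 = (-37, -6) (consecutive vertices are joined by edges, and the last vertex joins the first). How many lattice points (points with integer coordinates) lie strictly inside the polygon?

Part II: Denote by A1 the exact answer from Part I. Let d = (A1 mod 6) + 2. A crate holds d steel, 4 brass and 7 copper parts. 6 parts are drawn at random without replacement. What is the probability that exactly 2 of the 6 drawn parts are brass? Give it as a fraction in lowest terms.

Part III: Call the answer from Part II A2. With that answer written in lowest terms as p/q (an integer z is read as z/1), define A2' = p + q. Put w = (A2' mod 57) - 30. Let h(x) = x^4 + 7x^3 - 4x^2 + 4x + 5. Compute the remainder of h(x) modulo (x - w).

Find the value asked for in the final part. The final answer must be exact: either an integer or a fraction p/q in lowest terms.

35781

Part I: cross terms: (5*-35 - 25*-20)=325, (25*-38 - 33*-35)=205, (33*-12 - 27*-38)=630, (27*5 - -14*-12)=-33, (-14*-6 - -37*5)=269, (-37*-20 - 5*-6)=770; twice the area = |2166| = 2166; area = 1083; boundary points = 5 + 1 + 2 + 1 + 1 + 14 = 24; strictly interior points = area - boundary/2 + 1 = 1072; answer 1072
Part II: A1 = 1072; d = 6; total draws C(17,6) = 12376; favorable C(4,2)*C(13,4) = 4290; P = 165/476; answer 165/476
Part III: A2 = 165/476; threaded value p + q = 641; w = -16; remainder = value at the root: 1*(-16)^4 + 7*(-16)^3 - 4*(-16)^2 + 4*(-16)^1 + 5 = (65536) + (-28672) + (-1024) + (-64) + (5) = 35781; answer 35781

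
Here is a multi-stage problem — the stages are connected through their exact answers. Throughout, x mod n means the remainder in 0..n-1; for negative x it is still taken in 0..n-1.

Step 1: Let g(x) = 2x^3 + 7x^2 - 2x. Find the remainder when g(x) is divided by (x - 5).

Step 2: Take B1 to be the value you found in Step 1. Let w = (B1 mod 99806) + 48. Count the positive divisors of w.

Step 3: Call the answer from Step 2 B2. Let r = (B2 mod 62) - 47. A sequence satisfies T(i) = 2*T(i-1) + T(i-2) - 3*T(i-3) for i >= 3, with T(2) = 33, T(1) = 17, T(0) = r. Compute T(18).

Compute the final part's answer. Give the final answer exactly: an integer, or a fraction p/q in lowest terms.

-412578

Step 1: remainder = value at the root: 2*(5)^3 + 7*(5)^2 - 2*(5)^1 = (250) + (175) + (-10) = 415; answer 415
Step 2: B1 = 415; w = 463; 463 is prime, so its only divisors are 1 and 463; count = 2; answer 2
Step 3: B2 = 2; r = -45; T(3) = 2*(33) + 1*(17) - 3*(-45) = 218; iterating: T(3)=218, T(4)=418, T(5)=955, T(6)=1674, T(7)=3049, T(8)=4907, T(9)=7841, T(10)=11442, T(11)=16004, T(12)=19927, T(13)=21532, T(14)=14979, T(15)=-8291, T(16)=-66199, T(17)=-185626, T(18)=-412578; answer -412578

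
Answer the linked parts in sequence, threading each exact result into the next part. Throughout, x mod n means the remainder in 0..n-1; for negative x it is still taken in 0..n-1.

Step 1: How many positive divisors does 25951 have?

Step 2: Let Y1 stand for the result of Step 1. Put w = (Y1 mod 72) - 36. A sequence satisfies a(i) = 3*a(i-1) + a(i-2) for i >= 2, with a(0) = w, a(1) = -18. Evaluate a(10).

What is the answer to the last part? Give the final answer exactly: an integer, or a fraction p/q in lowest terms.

Step 1: 25951 is prime, so its only divisors are 1 and 25951; count = 2; answer 2
Step 2: Y1 = 2; w = -34; a(2) = 3*(-18) + 1*(-34) = -88; iterating: a(2)=-88, a(3)=-282, a(4)=-934, a(5)=-3084, a(6)=-10186, a(7)=-33642, a(8)=-111112, a(9)=-366978, a(10)=-1212046; answer -1212046

-1212046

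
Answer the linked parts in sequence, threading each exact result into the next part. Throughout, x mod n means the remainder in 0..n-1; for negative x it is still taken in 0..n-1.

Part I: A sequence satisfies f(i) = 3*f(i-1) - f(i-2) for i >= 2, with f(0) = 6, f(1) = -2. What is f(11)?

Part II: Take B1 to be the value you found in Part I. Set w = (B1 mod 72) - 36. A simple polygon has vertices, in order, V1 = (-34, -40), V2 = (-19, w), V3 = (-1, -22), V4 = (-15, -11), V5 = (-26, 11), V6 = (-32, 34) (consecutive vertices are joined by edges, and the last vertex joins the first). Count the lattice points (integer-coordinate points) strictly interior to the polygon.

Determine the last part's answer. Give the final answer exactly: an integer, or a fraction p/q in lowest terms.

649

Part I: f(2) = 3*(-2) - 1*(6) = -12; iterating: f(2)=-12, f(3)=-34, f(4)=-90, f(5)=-236, f(6)=-618, f(7)=-1618, f(8)=-4236, f(9)=-11090, f(10)=-29034, f(11)=-76012; answer -76012
Part II: B1 = -76012; w = -16; cross terms: (-34*-16 - -19*-40)=-216, (-19*-22 - -1*-16)=402, (-1*-11 - -15*-22)=-319, (-15*11 - -26*-11)=-451, (-26*34 - -32*11)=-532, (-32*-40 - -34*34)=2436; twice the area = |1320| = 1320; area = 660; boundary points = 3 + 6 + 1 + 11 + 1 + 2 = 24; strictly interior points = area - boundary/2 + 1 = 649; answer 649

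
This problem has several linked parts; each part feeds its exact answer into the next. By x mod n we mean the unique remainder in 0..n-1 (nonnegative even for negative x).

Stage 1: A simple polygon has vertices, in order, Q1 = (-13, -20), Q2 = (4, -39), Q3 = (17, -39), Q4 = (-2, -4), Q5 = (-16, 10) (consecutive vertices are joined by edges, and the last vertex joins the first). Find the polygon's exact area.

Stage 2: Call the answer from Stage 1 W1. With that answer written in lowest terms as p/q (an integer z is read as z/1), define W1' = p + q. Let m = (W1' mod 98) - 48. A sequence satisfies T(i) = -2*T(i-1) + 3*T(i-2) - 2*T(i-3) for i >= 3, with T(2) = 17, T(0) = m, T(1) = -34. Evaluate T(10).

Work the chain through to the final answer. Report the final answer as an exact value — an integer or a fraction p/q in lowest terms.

479045

Stage 1: cross terms: (-13*-39 - 4*-20)=587, (4*-39 - 17*-39)=507, (17*-4 - -2*-39)=-146, (-2*10 - -16*-4)=-84, (-16*-20 - -13*10)=450; twice the area = |1314| = 1314; area = 657; answer 657
Stage 2: W1 = 657; threaded value p + q = 658; m = 22; T(3) = -2*(17) + 3*(-34) - 2*(22) = -180; iterating: T(3)=-180, T(4)=479, T(5)=-1532, T(6)=4861, T(7)=-15276, T(8)=48199, T(9)=-151948, T(10)=479045; answer 479045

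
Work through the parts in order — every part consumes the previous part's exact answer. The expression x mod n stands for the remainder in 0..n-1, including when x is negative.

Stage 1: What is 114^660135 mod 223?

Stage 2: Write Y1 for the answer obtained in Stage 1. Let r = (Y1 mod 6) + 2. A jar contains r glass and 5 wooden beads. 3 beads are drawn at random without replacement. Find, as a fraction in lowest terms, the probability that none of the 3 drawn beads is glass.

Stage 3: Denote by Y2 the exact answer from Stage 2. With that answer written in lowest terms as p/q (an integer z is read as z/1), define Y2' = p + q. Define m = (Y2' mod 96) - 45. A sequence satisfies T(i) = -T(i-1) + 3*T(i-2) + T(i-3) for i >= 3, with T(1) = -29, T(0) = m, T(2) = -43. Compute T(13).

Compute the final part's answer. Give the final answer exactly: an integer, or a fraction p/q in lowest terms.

Stage 1: squarings mod 223: 114^1=114, 114^2=62, 114^4=53, 114^8=133, 114^16=72, 114^32=55, 114^64=126, 114^128=43, 114^256=65, 114^512=211, 114^1024=144, 114^2048=220, 114^4096=9, 114^8192=81, 114^16384=94, 114^32768=139, 114^65536=143, 114^131072=156, 114^262144=29, 114^524288=172; 114^660135 = 114^1 * 114^2 * 114^4 * 114^32 * 114^128 * 114^512 * 114^4096 * 114^131072 * 114^524288 = 219 (mod 223); answer 219
Stage 2: Y1 = 219; r = 5; total draws C(10,3) = 120; favorable C(5,3) = 10; P = 1/12; answer 1/12
Stage 3: Y2 = 1/12; threaded value p + q = 13; m = -32; T(3) = -1*(-43) + 3*(-29) + 1*(-32) = -76; iterating: T(3)=-76, T(4)=-82, T(5)=-189, T(6)=-133, T(7)=-516, T(8)=-72, T(9)=-1609, T(10)=877, T(11)=-5776, T(12)=6798, T(13)=-23249; answer -23249

-23249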